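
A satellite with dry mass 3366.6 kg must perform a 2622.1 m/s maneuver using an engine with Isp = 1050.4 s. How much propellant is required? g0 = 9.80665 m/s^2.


ve = Isp * g0 = 1050.4 * 9.80665 = 10300.905160 m/s
mass ratio = exp(dv/ve) = exp(2622.1/10300.905160) = 1.28988162
m_prop = m_dry * (mr - 1) = 3366.6 * (1.28988162 - 1)
m_prop = 975.9155 kg

975.9155 kg


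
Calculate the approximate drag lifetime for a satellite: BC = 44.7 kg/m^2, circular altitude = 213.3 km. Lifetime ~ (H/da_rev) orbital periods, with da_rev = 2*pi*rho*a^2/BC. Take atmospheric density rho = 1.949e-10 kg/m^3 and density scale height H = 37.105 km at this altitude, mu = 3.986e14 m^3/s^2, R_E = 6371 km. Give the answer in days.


a = R_E + alt = 6584.3000 km = 6.5843e+06 m
da_rev = 2*pi*rho*a^2/BC = 2*pi*1.949e-10*(6.5843e+06)^2/44.7 = 1187.690835 m per revolution
N = H/da_rev = 37105.0000 m / 1187.690835 m = 31.2413 revolutions
P = 2*pi*sqrt(a^3/mu) = 5317.1099 s
lifetime = N*P = 31.2413 * 5317.1099 = 166113.4000 s = 1.9226 days

1.9226 days


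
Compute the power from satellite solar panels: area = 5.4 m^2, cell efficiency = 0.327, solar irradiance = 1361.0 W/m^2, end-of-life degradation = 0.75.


P = area * eta * S * degradation
P = 5.4 * 0.327 * 1361.0 * 0.75
P = 1802.4404 W

1802.4404 W


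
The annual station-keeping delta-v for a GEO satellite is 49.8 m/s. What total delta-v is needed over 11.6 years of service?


dV = rate * years = 49.8 * 11.6
dV = 577.6800 m/s

577.6800 m/s


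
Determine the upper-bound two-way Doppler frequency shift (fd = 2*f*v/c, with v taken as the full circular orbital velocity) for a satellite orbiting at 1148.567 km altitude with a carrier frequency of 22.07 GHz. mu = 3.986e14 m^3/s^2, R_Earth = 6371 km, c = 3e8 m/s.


r = 7.519567e+06 m
v = sqrt(mu/r) = 7280.6848 m/s (worst-case radial velocity)
f = 22.07 GHz = 2.207e+10 Hz
fd = 2*f*v/c = 2*2.207e+10*7280.6848/3.0e+08
fd = 1.0712314e+06 Hz

1.0712e+06 Hz


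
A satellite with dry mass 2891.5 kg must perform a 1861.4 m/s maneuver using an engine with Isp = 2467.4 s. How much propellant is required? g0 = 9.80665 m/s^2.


ve = Isp * g0 = 2467.4 * 9.80665 = 24196.928210 m/s
mass ratio = exp(dv/ve) = exp(1861.4/24196.928210) = 1.07996337
m_prop = m_dry * (mr - 1) = 2891.5 * (1.07996337 - 1)
m_prop = 231.2141 kg

231.2141 kg


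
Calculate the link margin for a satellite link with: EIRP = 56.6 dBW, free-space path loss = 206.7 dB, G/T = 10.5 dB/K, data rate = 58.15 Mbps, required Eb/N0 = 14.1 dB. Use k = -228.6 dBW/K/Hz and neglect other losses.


C/N0 = EIRP - FSPL + G/T - k = 56.6 - 206.7 + 10.5 - (-228.6)
C/N0 = 89.0000 dB-Hz
R_b = 58.15 Mbps = 5.815e+07 bps -> 10*log10(R_b) = 77.6455 dB-Hz
Eb/N0 = C/N0 - 10*log10(R_b) = 89.0000 - 77.6455 = 11.3545 dB
Margin = Eb/N0 - Eb/N0_req = 11.3545 - 14.1 = -2.7455 dB (negative margin: link does not close)

-2.7455 dB


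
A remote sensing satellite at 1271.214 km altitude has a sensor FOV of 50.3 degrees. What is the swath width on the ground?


FOV = 50.3 deg = 0.8779006 rad
swath = 2 * alt * tan(FOV/2) = 2 * 1271.214 * tan(0.4389503)
swath = 2 * 1271.214 * 0.4694988
swath = 1193.6669 km

1193.6669 km


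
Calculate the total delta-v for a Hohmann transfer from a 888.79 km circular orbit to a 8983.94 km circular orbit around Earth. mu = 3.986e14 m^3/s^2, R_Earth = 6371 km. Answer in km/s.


r1 = 7259.7900 km = 7.25979e+06 m
r2 = 15354.9400 km = 1.535494e+07 m
dv1 = sqrt(mu/r1)*(sqrt(2*r2/(r1+r2)) - 1) = 1224.9518 m/s
dv2 = sqrt(mu/r2)*(1 - sqrt(2*r1/(r1+r2))) = 1012.5073 m/s
total dv = |dv1| + |dv2| = 1224.9518 + 1012.5073 = 2237.4592 m/s = 2.2375 km/s

2.2375 km/s


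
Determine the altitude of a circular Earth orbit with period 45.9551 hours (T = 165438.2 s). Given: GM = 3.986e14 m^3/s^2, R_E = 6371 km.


T = 165438.2 s
r = (mu*T^2/(4*pi^2))^(1/3) = (3.986e14 * 165438.2^2 / (4*pi^2))^(1/3)
r = 6.5135295e+07 m = 65135.2948 km
alt = r - R_E = 65135.2948 - 6371 = 58764.2948 km

58764.2948 km


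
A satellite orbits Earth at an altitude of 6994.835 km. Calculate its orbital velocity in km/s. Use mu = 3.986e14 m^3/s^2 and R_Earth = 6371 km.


r = R_E + alt = 6371.0 + 6994.835 = 13365.8350 km = 1.3365835e+07 m
v = sqrt(mu/r) = sqrt(3.986e14 / 1.3365835e+07) = 5460.9802 m/s = 5.4610 km/s

5.4610 km/s


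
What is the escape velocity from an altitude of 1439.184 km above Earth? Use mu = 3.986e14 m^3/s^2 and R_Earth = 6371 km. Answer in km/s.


r = 6371.0 + 1439.184 = 7810.1840 km = 7.810184e+06 m
v_esc = sqrt(2*mu/r) = sqrt(2*3.986e14 / 7.810184e+06)
v_esc = 10103.0619 m/s = 10.1031 km/s

10.1031 km/s


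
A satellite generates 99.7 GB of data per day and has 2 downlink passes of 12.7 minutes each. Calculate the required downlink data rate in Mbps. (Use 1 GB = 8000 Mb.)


total contact time = 2 * 12.7 * 60 = 1524.0000 s
data = 99.7 GB = 797600.0000 Mb
rate = 797600.0000 / 1524.0000 = 523.3596 Mbps

523.3596 Mbps


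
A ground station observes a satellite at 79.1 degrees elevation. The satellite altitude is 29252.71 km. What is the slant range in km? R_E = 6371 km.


h = 29252.71 km, el = 79.1 deg
d = -R_E*sin(el) + sqrt((R_E*sin(el))^2 + 2*R_E*h + h^2)
d = -6371.0000*sin(1.3806) + sqrt((6371.0000*0.9819587)^2 + 2*6371.0000*29252.71 + 29252.71^2)
d = 29347.2744 km

29347.2744 km


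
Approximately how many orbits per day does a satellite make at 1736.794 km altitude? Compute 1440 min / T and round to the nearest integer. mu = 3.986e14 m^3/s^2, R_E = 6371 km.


r = 8.107794e+06 m
T = 2*pi*sqrt(r^3/mu) = 7265.4962 s = 121.0916 min
revs/day = 1440 / 121.0916 = 11.8918
Rounded: 12 revolutions per day

12 revolutions per day


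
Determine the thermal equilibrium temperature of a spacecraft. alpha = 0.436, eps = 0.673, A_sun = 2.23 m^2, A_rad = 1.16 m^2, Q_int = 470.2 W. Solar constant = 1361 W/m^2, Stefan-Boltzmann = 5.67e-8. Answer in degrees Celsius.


Numerator = alpha*S*A_sun + Q_int = 0.436*1361*2.23 + 470.2 = 1793.4731 W
Denominator = eps*sigma*A_rad = 0.673*5.67e-8*1.16 = 4.4264556e-08 W/K^4
T^4 = 4.0517137e+10 K^4
T = 448.6521 K = 175.5021 C

175.5021 degrees Celsius


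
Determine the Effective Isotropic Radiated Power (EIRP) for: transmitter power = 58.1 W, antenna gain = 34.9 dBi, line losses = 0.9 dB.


Pt = 58.1 W = 17.6418 dBW
EIRP = Pt_dBW + Gt - losses = 17.6418 + 34.9 - 0.9 = 51.6418 dBW

51.6418 dBW


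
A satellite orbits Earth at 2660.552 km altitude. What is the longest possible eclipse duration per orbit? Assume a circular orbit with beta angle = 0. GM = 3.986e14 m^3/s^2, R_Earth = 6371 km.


r = 9031.5520 km
T = 142.3651 min
Eclipse fraction = arcsin(R_E/r)/pi = arcsin(6371.0000/9031.5520)/pi
= arcsin(0.7054159)/pi = 0.2492397
Eclipse duration = 0.2492397 * 142.3651 = 35.4830 min

35.4830 minutes


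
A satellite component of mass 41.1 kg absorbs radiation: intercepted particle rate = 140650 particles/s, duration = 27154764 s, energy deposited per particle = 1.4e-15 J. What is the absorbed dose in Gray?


Total energy deposited = rate * time * E_per
  = 140650 * 27154764 * 1.4e-15 = 0.005347045 J
Dose = E_total / mass = 0.005347045 / 41.1
Dose = 1.3009841e-04 Gy

1.3010e-04 Gy


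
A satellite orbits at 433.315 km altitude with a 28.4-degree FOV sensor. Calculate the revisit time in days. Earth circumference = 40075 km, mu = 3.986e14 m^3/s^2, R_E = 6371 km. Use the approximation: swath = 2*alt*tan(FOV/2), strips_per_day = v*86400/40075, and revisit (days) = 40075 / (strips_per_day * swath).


swath = 2*433.315*tan(0.2478368) = 219.2911 km
v = sqrt(mu/r) = 7653.7882 m/s = 7.6538 km/s
strips/day = v*86400/40075 = 7.6538*86400/40075 = 16.5012
coverage/day = strips * swath = 16.5012 * 219.2911 = 3618.5757 km
revisit = 40075 / 3618.5757 = 11.0748 days

11.0748 days


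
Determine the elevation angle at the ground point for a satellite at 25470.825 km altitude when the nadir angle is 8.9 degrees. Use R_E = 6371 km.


r = R_E + alt = 31841.8250 km
Law of sines in the satellite / Earth-center / ground-point triangle:
  sin(nadir)/R_E = sin(90 + el)/r  =>  cos(el) = (r/R_E)*sin(nadir)
cos(el) = (31841.8250 / 6371.0000) * sin(8.9 deg) = 0.773232
el = arccos(0.773232) = 39.3550 deg
(Earth-central angle = 90 - nadir - el = 41.7450 deg)

39.3550 degrees


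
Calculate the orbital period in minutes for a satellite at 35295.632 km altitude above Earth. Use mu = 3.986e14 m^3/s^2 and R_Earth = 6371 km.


r = 41666.6320 km = 4.1666632e+07 m
T = 2*pi*sqrt(r^3/mu) = 2*pi*sqrt(7.2337782e+22 / 3.986e14)
T = 84643.5397 s = 1410.7257 min

1410.7257 minutes


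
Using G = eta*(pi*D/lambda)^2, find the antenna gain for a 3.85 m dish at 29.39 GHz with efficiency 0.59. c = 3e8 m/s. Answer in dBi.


lambda = c/f = 3e8 / 2.939e+10 = 0.01020755 m
G = eta*(pi*D/lambda)^2 = 0.59*(pi*3.85/0.01020755)^2
G = 828380.5222 (linear)
G = 10*log10(828380.5222) = 59.1823 dBi

59.1823 dBi


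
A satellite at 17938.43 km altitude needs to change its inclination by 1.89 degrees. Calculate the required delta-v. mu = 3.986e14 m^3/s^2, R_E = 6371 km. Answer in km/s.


r = 24309.4300 km = 2.430943e+07 m
V = sqrt(mu/r) = 4049.3122 m/s
di = 1.89 deg = 0.03298672 rad
dV = 2*V*sin(di/2) = 2*4049.3122*sin(0.01649336)
dV = 133.5675 m/s = 0.1335675 km/s

0.1336 km/s


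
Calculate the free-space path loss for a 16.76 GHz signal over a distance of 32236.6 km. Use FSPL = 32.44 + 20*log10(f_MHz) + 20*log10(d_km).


f = 16.76 GHz = 16760.0000 MHz
d = 32236.6 km
FSPL = 32.44 + 20*log10(16760.0000) + 20*log10(32236.6)
FSPL = 32.44 + 84.4855 + 90.1670
FSPL = 207.0925 dB

207.0925 dB


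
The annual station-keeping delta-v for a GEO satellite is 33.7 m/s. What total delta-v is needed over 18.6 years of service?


dV = rate * years = 33.7 * 18.6
dV = 626.8200 m/s

626.8200 m/s


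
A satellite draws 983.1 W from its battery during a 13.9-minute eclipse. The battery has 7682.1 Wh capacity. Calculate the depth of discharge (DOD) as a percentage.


E_used = P * t / 60 = 983.1 * 13.9 / 60 = 227.7515 Wh
DOD = E_used / E_total * 100 = 227.7515 / 7682.1 * 100
DOD = 2.9647 %

2.9647 %


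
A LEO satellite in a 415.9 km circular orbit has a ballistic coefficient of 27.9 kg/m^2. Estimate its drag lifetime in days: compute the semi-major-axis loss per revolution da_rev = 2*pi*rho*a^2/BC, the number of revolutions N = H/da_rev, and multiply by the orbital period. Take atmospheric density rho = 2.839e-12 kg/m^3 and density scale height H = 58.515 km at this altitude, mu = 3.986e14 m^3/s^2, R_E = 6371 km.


a = R_E + alt = 6786.9000 km = 6.7869e+06 m
da_rev = 2*pi*rho*a^2/BC = 2*pi*2.839e-12*(6.7869e+06)^2/27.9 = 29.449909 m per revolution
N = H/da_rev = 58515.0000 m / 29.449909 m = 1986.9331 revolutions
P = 2*pi*sqrt(a^3/mu) = 5564.4007 s
lifetime = N*P = 1986.9331 * 5564.4007 = 1.1056092e+07 s = 127.9640 days

127.9640 days


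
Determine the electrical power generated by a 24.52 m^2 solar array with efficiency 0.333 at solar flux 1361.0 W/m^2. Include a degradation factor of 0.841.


P = area * eta * S * degradation
P = 24.52 * 0.333 * 1361.0 * 0.841
P = 9345.8503 W

9345.8503 W


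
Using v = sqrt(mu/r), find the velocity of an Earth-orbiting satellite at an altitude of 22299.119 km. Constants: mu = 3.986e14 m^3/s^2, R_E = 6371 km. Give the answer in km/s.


r = R_E + alt = 6371.0 + 22299.119 = 28670.1190 km = 2.8670119e+07 m
v = sqrt(mu/r) = sqrt(3.986e14 / 2.8670119e+07) = 3728.6696 m/s = 3.7287 km/s

3.7287 km/s


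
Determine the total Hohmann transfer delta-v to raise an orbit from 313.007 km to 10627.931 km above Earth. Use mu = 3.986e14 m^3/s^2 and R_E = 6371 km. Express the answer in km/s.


r1 = 6684.0070 km = 6.684007e+06 m
r2 = 16998.9310 km = 1.6998931e+07 m
dv1 = sqrt(mu/r1)*(sqrt(2*r2/(r1+r2)) - 1) = 1530.1185 m/s
dv2 = sqrt(mu/r2)*(1 - sqrt(2*r1/(r1+r2))) = 1204.2781 m/s
total dv = |dv1| + |dv2| = 1530.1185 + 1204.2781 = 2734.3965 m/s = 2.7344 km/s

2.7344 km/s


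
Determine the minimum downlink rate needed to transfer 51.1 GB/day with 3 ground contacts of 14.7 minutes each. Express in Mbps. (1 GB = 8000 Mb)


total contact time = 3 * 14.7 * 60 = 2646.0000 s
data = 51.1 GB = 408800.0000 Mb
rate = 408800.0000 / 2646.0000 = 154.4974 Mbps

154.4974 Mbps


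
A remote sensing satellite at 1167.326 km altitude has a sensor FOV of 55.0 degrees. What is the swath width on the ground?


FOV = 55.0 deg = 0.9599311 rad
swath = 2 * alt * tan(FOV/2) = 2 * 1167.326 * tan(0.4799655)
swath = 2 * 1167.326 * 0.5205671
swath = 1215.3429 km

1215.3429 km


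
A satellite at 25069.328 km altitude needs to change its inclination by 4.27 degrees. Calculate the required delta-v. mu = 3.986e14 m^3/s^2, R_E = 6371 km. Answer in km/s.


r = 31440.3280 km = 3.1440328e+07 m
V = sqrt(mu/r) = 3560.6158 m/s
di = 4.27 deg = 0.07452556 rad
dV = 2*V*sin(di/2) = 2*3560.6158*sin(0.03726278)
dV = 265.2955 m/s = 0.2652955 km/s

0.2653 km/s


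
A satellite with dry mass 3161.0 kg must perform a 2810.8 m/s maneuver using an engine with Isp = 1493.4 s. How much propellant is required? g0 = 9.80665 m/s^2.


ve = Isp * g0 = 1493.4 * 9.80665 = 14645.251110 m/s
mass ratio = exp(dv/ve) = exp(2810.8/14645.251110) = 1.21158049
m_prop = m_dry * (mr - 1) = 3161.0 * (1.21158049 - 1)
m_prop = 668.8059 kg

668.8059 kg


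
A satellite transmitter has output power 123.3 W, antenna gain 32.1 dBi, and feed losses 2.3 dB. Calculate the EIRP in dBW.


Pt = 123.3 W = 20.9096 dBW
EIRP = Pt_dBW + Gt - losses = 20.9096 + 32.1 - 2.3 = 50.7096 dBW

50.7096 dBW


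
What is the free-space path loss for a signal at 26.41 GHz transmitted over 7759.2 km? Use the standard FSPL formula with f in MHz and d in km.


f = 26.41 GHz = 26410.0000 MHz
d = 7759.2 km
FSPL = 32.44 + 20*log10(26410.0000) + 20*log10(7759.2)
FSPL = 32.44 + 88.4354 + 77.7963
FSPL = 198.6717 dB

198.6717 dB


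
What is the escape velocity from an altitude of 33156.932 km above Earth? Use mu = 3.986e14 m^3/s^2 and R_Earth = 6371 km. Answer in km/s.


r = 6371.0 + 33156.932 = 39527.9320 km = 3.9527932e+07 m
v_esc = sqrt(2*mu/r) = sqrt(2*3.986e14 / 3.9527932e+07)
v_esc = 4490.8815 m/s = 4.4909 km/s

4.4909 km/s


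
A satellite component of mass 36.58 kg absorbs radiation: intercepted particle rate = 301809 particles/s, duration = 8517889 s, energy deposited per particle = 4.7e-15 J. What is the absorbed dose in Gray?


Total energy deposited = rate * time * E_per
  = 301809 * 8517889 * 4.7e-15 = 0.01208265 J
Dose = E_total / mass = 0.01208265 / 36.58
Dose = 3.3030741e-04 Gy

3.3031e-04 Gy


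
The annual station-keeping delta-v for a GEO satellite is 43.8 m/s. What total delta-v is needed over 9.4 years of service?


dV = rate * years = 43.8 * 9.4
dV = 411.7200 m/s

411.7200 m/s


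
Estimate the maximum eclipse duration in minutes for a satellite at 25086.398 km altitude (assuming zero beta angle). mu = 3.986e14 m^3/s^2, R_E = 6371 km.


r = 31457.3980 km
T = 925.4313 min
Eclipse fraction = arcsin(R_E/r)/pi = arcsin(6371.0000/31457.3980)/pi
= arcsin(0.2025279)/pi = 0.06491567
Eclipse duration = 0.06491567 * 925.4313 = 60.0750 min

60.0750 minutes


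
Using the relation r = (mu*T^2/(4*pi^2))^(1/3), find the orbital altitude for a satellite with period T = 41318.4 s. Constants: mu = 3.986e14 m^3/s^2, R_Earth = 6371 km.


T = 41318.4 s
r = (mu*T^2/(4*pi^2))^(1/3) = (3.986e14 * 41318.4^2 / (4*pi^2))^(1/3)
r = 2.5831811e+07 m = 25831.8107 km
alt = r - R_E = 25831.8107 - 6371 = 19460.8107 km

19460.8107 km


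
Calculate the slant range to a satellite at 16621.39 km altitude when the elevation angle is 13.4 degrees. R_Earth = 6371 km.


h = 16621.39 km, el = 13.4 deg
d = -R_E*sin(el) + sqrt((R_E*sin(el))^2 + 2*R_E*h + h^2)
d = -6371.0000*sin(0.2338741) + sqrt((6371.0000*0.2317479)^2 + 2*6371.0000*16621.39 + 16621.39^2)
d = 20664.9051 km

20664.9051 km


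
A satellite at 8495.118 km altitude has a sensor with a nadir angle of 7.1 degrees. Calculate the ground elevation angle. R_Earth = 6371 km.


r = R_E + alt = 14866.1180 km
Law of sines in the satellite / Earth-center / ground-point triangle:
  sin(nadir)/R_E = sin(90 + el)/r  =>  cos(el) = (r/R_E)*sin(nadir)
cos(el) = (14866.1180 / 6371.0000) * sin(7.1 deg) = 0.2884122
el = arccos(0.2884122) = 73.2371 deg
(Earth-central angle = 90 - nadir - el = 9.6629 deg)

73.2371 degrees


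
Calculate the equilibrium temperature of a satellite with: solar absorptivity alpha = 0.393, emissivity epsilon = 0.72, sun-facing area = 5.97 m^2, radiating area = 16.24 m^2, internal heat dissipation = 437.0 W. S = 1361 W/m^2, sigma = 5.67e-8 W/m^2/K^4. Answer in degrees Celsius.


Numerator = alpha*S*A_sun + Q_int = 0.393*1361*5.97 + 437.0 = 3630.1918 W
Denominator = eps*sigma*A_rad = 0.72*5.67e-8*16.24 = 6.6298176e-07 W/K^4
T^4 = 5.4755531e+09 K^4
T = 272.0239 K = -1.1261 C

-1.1261 degrees Celsius


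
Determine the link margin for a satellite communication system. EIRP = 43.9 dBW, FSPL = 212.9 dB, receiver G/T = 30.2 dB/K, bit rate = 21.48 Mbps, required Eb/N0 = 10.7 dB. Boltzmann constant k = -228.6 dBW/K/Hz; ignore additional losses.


C/N0 = EIRP - FSPL + G/T - k = 43.9 - 212.9 + 30.2 - (-228.6)
C/N0 = 89.8000 dB-Hz
R_b = 21.48 Mbps = 2.148e+07 bps -> 10*log10(R_b) = 73.3203 dB-Hz
Eb/N0 = C/N0 - 10*log10(R_b) = 89.8000 - 73.3203 = 16.4797 dB
Margin = Eb/N0 - Eb/N0_req = 16.4797 - 10.7 = 5.7797 dB (link closes)

5.7797 dB


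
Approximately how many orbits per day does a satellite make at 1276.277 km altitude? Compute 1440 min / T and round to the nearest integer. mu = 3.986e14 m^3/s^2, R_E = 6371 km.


r = 7.647277e+06 m
T = 2*pi*sqrt(r^3/mu) = 6655.3585 s = 110.9226 min
revs/day = 1440 / 110.9226 = 12.9820
Rounded: 13 revolutions per day

13 revolutions per day


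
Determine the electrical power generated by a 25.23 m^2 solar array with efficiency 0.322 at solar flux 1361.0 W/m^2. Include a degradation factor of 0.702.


P = area * eta * S * degradation
P = 25.23 * 0.322 * 1361.0 * 0.702
P = 7761.9057 W

7761.9057 W


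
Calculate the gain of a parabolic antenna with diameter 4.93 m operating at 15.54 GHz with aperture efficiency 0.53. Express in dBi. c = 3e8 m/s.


lambda = c/f = 3e8 / 1.554e+10 = 0.01930502 m
G = eta*(pi*D/lambda)^2 = 0.53*(pi*4.93/0.01930502)^2
G = 341137.1156 (linear)
G = 10*log10(341137.1156) = 55.3293 dBi

55.3293 dBi


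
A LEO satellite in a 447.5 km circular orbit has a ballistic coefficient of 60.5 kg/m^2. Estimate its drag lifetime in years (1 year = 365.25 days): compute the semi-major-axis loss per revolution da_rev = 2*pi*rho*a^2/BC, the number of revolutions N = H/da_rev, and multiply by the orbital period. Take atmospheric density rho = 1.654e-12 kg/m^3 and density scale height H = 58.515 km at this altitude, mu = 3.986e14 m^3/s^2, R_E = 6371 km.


a = R_E + alt = 6818.5000 km = 6.8185e+06 m
da_rev = 2*pi*rho*a^2/BC = 2*pi*1.654e-12*(6.8185e+06)^2/60.5 = 7.986154 m per revolution
N = H/da_rev = 58515.0000 m / 7.986154 m = 7327.0562 revolutions
P = 2*pi*sqrt(a^3/mu) = 5603.3079 s
lifetime = N*P = 7327.0562 * 5603.3079 = 4.1055752e+07 s = 475.1823 days
years = 475.1823 / 365.25 = 1.3010 years

1.3010 years


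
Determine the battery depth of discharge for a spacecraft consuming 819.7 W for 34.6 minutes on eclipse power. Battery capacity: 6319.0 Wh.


E_used = P * t / 60 = 819.7 * 34.6 / 60 = 472.6937 Wh
DOD = E_used / E_total * 100 = 472.6937 / 6319.0 * 100
DOD = 7.4805 %

7.4805 %


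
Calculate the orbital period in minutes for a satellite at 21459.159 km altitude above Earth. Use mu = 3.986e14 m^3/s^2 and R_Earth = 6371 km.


r = 27830.1590 km = 2.7830159e+07 m
T = 2*pi*sqrt(r^3/mu) = 2*pi*sqrt(2.1554952e+22 / 3.986e14)
T = 46204.5508 s = 770.0758 min

770.0758 minutes


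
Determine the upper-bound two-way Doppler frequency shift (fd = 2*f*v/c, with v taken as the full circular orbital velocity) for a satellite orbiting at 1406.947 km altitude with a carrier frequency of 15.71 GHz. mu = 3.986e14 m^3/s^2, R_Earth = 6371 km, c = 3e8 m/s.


r = 7.777947e+06 m
v = sqrt(mu/r) = 7158.7329 m/s (worst-case radial velocity)
f = 15.71 GHz = 1.571e+10 Hz
fd = 2*f*v/c = 2*1.571e+10*7158.7329/3.0e+08
fd = 749757.9568 Hz

749757.9568 Hz


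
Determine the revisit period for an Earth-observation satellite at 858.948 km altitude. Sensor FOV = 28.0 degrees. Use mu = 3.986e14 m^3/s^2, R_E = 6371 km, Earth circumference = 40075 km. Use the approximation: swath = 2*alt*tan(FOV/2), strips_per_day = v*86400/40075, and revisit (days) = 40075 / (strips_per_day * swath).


swath = 2*858.948*tan(0.2443461) = 428.3196 km
v = sqrt(mu/r) = 7425.0787 m/s = 7.4251 km/s
strips/day = v*86400/40075 = 7.4251*86400/40075 = 16.0082
coverage/day = strips * swath = 16.0082 * 428.3196 = 6856.6061 km
revisit = 40075 / 6856.6061 = 5.8447 days

5.8447 days


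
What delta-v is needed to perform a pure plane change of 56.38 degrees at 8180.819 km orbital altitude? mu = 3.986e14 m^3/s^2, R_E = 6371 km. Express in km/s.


r = 14551.8190 km = 1.4551819e+07 m
V = sqrt(mu/r) = 5233.7142 m/s
di = 56.38 deg = 0.9840166 rad
dV = 2*V*sin(di/2) = 2*5233.7142*sin(0.4920083)
dV = 4944.7812 m/s = 4.9448 km/s

4.9448 km/s


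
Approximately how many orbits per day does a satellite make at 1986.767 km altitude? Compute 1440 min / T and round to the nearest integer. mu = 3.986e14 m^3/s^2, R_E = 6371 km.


r = 8.357767e+06 m
T = 2*pi*sqrt(r^3/mu) = 7604.0788 s = 126.7346 min
revs/day = 1440 / 126.7346 = 11.3623
Rounded: 11 revolutions per day

11 revolutions per day


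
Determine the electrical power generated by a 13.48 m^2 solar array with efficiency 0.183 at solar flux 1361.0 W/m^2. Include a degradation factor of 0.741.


P = area * eta * S * degradation
P = 13.48 * 0.183 * 1361.0 * 0.741
P = 2487.8106 W

2487.8106 W


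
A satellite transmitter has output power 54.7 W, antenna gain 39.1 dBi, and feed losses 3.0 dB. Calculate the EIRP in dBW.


Pt = 54.7 W = 17.3799 dBW
EIRP = Pt_dBW + Gt - losses = 17.3799 + 39.1 - 3.0 = 53.4799 dBW

53.4799 dBW


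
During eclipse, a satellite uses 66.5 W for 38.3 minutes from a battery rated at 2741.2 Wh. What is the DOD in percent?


E_used = P * t / 60 = 66.5 * 38.3 / 60 = 42.4492 Wh
DOD = E_used / E_total * 100 = 42.4492 / 2741.2 * 100
DOD = 1.5486 %

1.5486 %


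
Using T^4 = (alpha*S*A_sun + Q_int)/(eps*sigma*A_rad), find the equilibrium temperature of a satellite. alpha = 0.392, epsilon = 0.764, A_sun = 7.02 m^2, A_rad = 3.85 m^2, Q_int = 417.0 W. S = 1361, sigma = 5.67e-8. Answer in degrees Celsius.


Numerator = alpha*S*A_sun + Q_int = 0.392*1361*7.02 + 417.0 = 4162.2542 W
Denominator = eps*sigma*A_rad = 0.764*5.67e-8*3.85 = 1.6677738e-07 W/K^4
T^4 = 2.4956947e+10 K^4
T = 397.4641 K = 124.3141 C

124.3141 degrees Celsius


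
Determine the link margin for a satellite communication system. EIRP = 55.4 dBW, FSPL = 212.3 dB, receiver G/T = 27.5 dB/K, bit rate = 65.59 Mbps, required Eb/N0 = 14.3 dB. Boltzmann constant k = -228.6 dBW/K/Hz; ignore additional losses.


C/N0 = EIRP - FSPL + G/T - k = 55.4 - 212.3 + 27.5 - (-228.6)
C/N0 = 99.2000 dB-Hz
R_b = 65.59 Mbps = 6.559e+07 bps -> 10*log10(R_b) = 78.1684 dB-Hz
Eb/N0 = C/N0 - 10*log10(R_b) = 99.2000 - 78.1684 = 21.0316 dB
Margin = Eb/N0 - Eb/N0_req = 21.0316 - 14.3 = 6.7316 dB (link closes)

6.7316 dB


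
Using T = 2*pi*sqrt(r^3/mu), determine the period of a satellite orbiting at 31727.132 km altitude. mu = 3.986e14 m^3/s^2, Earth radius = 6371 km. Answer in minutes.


r = 38098.1320 km = 3.8098132e+07 m
T = 2*pi*sqrt(r^3/mu) = 2*pi*sqrt(5.5298207e+22 / 3.986e14)
T = 74005.9681 s = 1233.4328 min

1233.4328 minutes


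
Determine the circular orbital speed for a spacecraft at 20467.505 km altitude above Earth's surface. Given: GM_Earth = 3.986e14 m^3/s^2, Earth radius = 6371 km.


r = R_E + alt = 6371.0 + 20467.505 = 26838.5050 km = 2.6838505e+07 m
v = sqrt(mu/r) = sqrt(3.986e14 / 2.6838505e+07) = 3853.8028 m/s = 3.8538 km/s

3.8538 km/s


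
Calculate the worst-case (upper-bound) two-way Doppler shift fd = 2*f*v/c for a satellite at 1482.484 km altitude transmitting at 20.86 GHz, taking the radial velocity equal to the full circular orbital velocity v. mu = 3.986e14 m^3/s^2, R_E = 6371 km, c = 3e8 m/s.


r = 7.853484e+06 m
v = sqrt(mu/r) = 7124.2224 m/s (worst-case radial velocity)
f = 20.86 GHz = 2.086e+10 Hz
fd = 2*f*v/c = 2*2.086e+10*7124.2224/3.0e+08
fd = 990741.8549 Hz

990741.8549 Hz


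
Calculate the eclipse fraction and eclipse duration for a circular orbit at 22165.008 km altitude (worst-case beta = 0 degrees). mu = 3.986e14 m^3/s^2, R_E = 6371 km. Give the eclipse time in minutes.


r = 28536.0080 km
T = 799.5577 min
Eclipse fraction = arcsin(R_E/r)/pi = arcsin(6371.0000/28536.0080)/pi
= arcsin(0.2232618)/pi = 0.07167048
Eclipse duration = 0.07167048 * 799.5577 = 57.3047 min

57.3047 minutes


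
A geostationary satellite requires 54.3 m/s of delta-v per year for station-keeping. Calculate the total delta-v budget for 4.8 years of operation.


dV = rate * years = 54.3 * 4.8
dV = 260.6400 m/s

260.6400 m/s


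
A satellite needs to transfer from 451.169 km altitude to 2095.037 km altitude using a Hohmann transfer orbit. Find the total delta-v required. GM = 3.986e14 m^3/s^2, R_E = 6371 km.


r1 = 6822.1690 km = 6.822169e+06 m
r2 = 8466.0370 km = 8.466037e+06 m
dv1 = sqrt(mu/r1)*(sqrt(2*r2/(r1+r2)) - 1) = 400.4588 m/s
dv2 = sqrt(mu/r2)*(1 - sqrt(2*r1/(r1+r2))) = 379.3887 m/s
total dv = |dv1| + |dv2| = 400.4588 + 379.3887 = 779.8475 m/s = 0.7798475 km/s

0.7798 km/s


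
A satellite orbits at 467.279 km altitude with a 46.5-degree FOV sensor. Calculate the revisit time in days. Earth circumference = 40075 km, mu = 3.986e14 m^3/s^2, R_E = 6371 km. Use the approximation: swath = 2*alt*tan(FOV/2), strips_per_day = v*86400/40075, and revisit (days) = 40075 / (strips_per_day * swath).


swath = 2*467.279*tan(0.4057891) = 401.5178 km
v = sqrt(mu/r) = 7634.7574 m/s = 7.6348 km/s
strips/day = v*86400/40075 = 7.6348*86400/40075 = 16.4602
coverage/day = strips * swath = 16.4602 * 401.5178 = 6609.0686 km
revisit = 40075 / 6609.0686 = 6.0636 days

6.0636 days


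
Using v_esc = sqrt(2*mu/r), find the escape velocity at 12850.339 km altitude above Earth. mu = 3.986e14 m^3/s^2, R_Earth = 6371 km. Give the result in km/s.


r = 6371.0 + 12850.339 = 19221.3390 km = 1.9221339e+07 m
v_esc = sqrt(2*mu/r) = sqrt(2*3.986e14 / 1.9221339e+07)
v_esc = 6440.0884 m/s = 6.4401 km/s

6.4401 km/s


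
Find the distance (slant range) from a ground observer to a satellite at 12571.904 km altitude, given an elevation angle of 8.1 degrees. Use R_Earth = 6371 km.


h = 12571.904 km, el = 8.1 deg
d = -R_E*sin(el) + sqrt((R_E*sin(el))^2 + 2*R_E*h + h^2)
d = -6371.0000*sin(0.1413717) + sqrt((6371.0000*0.1409012)^2 + 2*6371.0000*12571.904 + 12571.904^2)
d = 16964.2835 km

16964.2835 km


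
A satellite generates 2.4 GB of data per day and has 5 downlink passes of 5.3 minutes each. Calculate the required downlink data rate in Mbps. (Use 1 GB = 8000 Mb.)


total contact time = 5 * 5.3 * 60 = 1590.0000 s
data = 2.4 GB = 19200.0000 Mb
rate = 19200.0000 / 1590.0000 = 12.0755 Mbps

12.0755 Mbps


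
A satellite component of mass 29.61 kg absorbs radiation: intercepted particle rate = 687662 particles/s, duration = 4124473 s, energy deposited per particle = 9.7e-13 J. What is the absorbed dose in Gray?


Total energy deposited = rate * time * E_per
  = 687662 * 4124473 * 9.7e-13 = 2.7512 J
Dose = E_total / mass = 2.7512 / 29.61
Dose = 0.09291307 Gy

0.0929 Gy


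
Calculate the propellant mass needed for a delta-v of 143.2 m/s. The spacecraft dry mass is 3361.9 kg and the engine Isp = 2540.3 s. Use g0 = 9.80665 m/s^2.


ve = Isp * g0 = 2540.3 * 9.80665 = 24911.832995 m/s
mass ratio = exp(dv/ve) = exp(143.2/24911.832995) = 1.00576483
m_prop = m_dry * (mr - 1) = 3361.9 * (1.00576483 - 1)
m_prop = 19.3808 kg

19.3808 kg


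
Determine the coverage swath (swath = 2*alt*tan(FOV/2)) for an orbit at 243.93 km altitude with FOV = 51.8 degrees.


FOV = 51.8 deg = 0.9040806 rad
swath = 2 * alt * tan(FOV/2) = 2 * 243.93 * tan(0.4520403)
swath = 2 * 243.93 * 0.4855739
swath = 236.8921 km

236.8921 km


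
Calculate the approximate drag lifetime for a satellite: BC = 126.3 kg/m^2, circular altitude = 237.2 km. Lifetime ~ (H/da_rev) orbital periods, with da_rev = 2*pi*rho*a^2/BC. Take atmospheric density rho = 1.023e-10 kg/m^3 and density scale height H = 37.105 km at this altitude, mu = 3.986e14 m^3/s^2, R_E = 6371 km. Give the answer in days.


a = R_E + alt = 6608.2000 km = 6.6082e+06 m
da_rev = 2*pi*rho*a^2/BC = 2*pi*1.023e-10*(6.6082e+06)^2/126.3 = 222.238097 m per revolution
N = H/da_rev = 37105.0000 m / 222.238097 m = 166.9606 revolutions
P = 2*pi*sqrt(a^3/mu) = 5346.0866 s
lifetime = N*P = 166.9606 * 5346.0866 = 892585.6825 s = 10.3309 days

10.3309 days


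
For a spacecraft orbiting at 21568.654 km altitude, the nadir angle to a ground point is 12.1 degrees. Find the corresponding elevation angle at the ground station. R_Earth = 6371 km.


r = R_E + alt = 27939.6540 km
Law of sines in the satellite / Earth-center / ground-point triangle:
  sin(nadir)/R_E = sin(90 + el)/r  =>  cos(el) = (r/R_E)*sin(nadir)
cos(el) = (27939.6540 / 6371.0000) * sin(12.1 deg) = 0.9192701
el = arccos(0.9192701) = 23.1804 deg
(Earth-central angle = 90 - nadir - el = 54.7196 deg)

23.1804 degrees


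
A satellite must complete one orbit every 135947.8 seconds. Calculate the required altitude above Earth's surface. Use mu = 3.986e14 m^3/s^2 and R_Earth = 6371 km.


T = 135947.8 s
r = (mu*T^2/(4*pi^2))^(1/3) = (3.986e14 * 135947.8^2 / (4*pi^2))^(1/3)
r = 5.7144439e+07 m = 57144.4392 km
alt = r - R_E = 57144.4392 - 6371 = 50773.4392 km

50773.4392 km


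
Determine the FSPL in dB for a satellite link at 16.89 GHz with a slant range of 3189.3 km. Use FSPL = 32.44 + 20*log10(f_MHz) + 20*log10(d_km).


f = 16.89 GHz = 16890.0000 MHz
d = 3189.3 km
FSPL = 32.44 + 20*log10(16890.0000) + 20*log10(3189.3)
FSPL = 32.44 + 84.5526 + 70.0739
FSPL = 187.0665 dB

187.0665 dB


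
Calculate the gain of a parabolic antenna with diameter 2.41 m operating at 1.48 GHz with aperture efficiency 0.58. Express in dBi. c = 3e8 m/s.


lambda = c/f = 3e8 / 1.48e+09 = 0.2027027 m
G = eta*(pi*D/lambda)^2 = 0.58*(pi*2.41/0.2027027)^2
G = 809.1755 (linear)
G = 10*log10(809.1755) = 29.0804 dBi

29.0804 dBi


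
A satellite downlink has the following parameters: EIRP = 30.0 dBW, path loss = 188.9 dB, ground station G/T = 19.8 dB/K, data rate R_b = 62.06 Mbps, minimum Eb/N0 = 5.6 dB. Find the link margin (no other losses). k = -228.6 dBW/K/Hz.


C/N0 = EIRP - FSPL + G/T - k = 30.0 - 188.9 + 19.8 - (-228.6)
C/N0 = 89.5000 dB-Hz
R_b = 62.06 Mbps = 6.206e+07 bps -> 10*log10(R_b) = 77.9281 dB-Hz
Eb/N0 = C/N0 - 10*log10(R_b) = 89.5000 - 77.9281 = 11.5719 dB
Margin = Eb/N0 - Eb/N0_req = 11.5719 - 5.6 = 5.9719 dB (link closes)

5.9719 dB


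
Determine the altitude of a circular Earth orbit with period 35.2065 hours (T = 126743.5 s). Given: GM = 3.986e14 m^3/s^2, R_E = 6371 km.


T = 126743.5 s
r = (mu*T^2/(4*pi^2))^(1/3) = (3.986e14 * 126743.5^2 / (4*pi^2))^(1/3)
r = 5.4535125e+07 m = 54535.1254 km
alt = r - R_E = 54535.1254 - 6371 = 48164.1254 km

48164.1254 km


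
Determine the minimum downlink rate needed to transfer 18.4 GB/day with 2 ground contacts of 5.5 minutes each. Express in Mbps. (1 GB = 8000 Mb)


total contact time = 2 * 5.5 * 60 = 660.0000 s
data = 18.4 GB = 147200.0000 Mb
rate = 147200.0000 / 660.0000 = 223.0303 Mbps

223.0303 Mbps


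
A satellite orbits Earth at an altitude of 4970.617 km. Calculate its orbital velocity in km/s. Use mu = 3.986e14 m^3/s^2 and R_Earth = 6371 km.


r = R_E + alt = 6371.0 + 4970.617 = 11341.6170 km = 1.1341617e+07 m
v = sqrt(mu/r) = sqrt(3.986e14 / 1.1341617e+07) = 5928.3135 m/s = 5.9283 km/s

5.9283 km/s


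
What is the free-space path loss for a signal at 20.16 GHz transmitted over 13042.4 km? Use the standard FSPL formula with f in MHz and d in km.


f = 20.16 GHz = 20160.0000 MHz
d = 13042.4 km
FSPL = 32.44 + 20*log10(20160.0000) + 20*log10(13042.4)
FSPL = 32.44 + 86.0898 + 82.3072
FSPL = 200.8370 dB

200.8370 dB


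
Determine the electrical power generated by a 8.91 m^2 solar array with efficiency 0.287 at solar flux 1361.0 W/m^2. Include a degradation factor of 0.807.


P = area * eta * S * degradation
P = 8.91 * 0.287 * 1361.0 * 0.807
P = 2808.6089 W

2808.6089 W


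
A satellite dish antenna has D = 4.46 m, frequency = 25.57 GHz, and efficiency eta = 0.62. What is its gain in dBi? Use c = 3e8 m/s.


lambda = c/f = 3e8 / 2.557e+10 = 0.0117325 m
G = eta*(pi*D/lambda)^2 = 0.62*(pi*4.46/0.0117325)^2
G = 884260.2423 (linear)
G = 10*log10(884260.2423) = 59.4658 dBi

59.4658 dBi


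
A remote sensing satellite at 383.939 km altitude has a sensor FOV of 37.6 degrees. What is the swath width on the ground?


FOV = 37.6 deg = 0.6562438 rad
swath = 2 * alt * tan(FOV/2) = 2 * 383.939 * tan(0.3281219)
swath = 2 * 383.939 * 0.3404278
swath = 261.4070 km

261.4070 km


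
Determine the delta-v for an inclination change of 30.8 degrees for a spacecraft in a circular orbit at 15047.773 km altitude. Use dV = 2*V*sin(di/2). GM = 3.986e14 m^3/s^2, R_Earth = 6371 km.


r = 21418.7730 km = 2.1418773e+07 m
V = sqrt(mu/r) = 4313.9127 m/s
di = 30.8 deg = 0.5375614 rad
dV = 2*V*sin(di/2) = 2*4313.9127*sin(0.2687807)
dV = 2291.1718 m/s = 2.2912 km/s

2.2912 km/s


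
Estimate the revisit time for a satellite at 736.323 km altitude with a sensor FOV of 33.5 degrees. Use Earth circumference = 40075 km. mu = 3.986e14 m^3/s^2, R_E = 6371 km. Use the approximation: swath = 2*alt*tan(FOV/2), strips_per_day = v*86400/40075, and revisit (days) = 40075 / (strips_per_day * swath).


swath = 2*736.323*tan(0.2923426) = 443.2161 km
v = sqrt(mu/r) = 7488.8584 m/s = 7.4889 km/s
strips/day = v*86400/40075 = 7.4889*86400/40075 = 16.1457
coverage/day = strips * swath = 16.1457 * 443.2161 = 7156.0176 km
revisit = 40075 / 7156.0176 = 5.6002 days

5.6002 days


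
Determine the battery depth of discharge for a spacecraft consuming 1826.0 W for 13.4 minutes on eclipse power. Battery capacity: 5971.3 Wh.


E_used = P * t / 60 = 1826.0 * 13.4 / 60 = 407.8067 Wh
DOD = E_used / E_total * 100 = 407.8067 / 5971.3 * 100
DOD = 6.8294 %

6.8294 %


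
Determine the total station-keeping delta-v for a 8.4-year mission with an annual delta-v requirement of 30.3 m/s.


dV = rate * years = 30.3 * 8.4
dV = 254.5200 m/s

254.5200 m/s


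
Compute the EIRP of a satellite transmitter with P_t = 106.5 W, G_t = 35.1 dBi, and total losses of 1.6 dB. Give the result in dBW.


Pt = 106.5 W = 20.2735 dBW
EIRP = Pt_dBW + Gt - losses = 20.2735 + 35.1 - 1.6 = 53.7735 dBW

53.7735 dBW


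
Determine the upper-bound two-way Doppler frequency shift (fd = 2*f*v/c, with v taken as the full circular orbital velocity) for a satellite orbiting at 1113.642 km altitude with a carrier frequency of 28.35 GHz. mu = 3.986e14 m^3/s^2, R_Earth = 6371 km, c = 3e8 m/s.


r = 7.484642e+06 m
v = sqrt(mu/r) = 7297.6517 m/s (worst-case radial velocity)
f = 28.35 GHz = 2.835e+10 Hz
fd = 2*f*v/c = 2*2.835e+10*7297.6517/3.0e+08
fd = 1.3792562e+06 Hz

1.3793e+06 Hz


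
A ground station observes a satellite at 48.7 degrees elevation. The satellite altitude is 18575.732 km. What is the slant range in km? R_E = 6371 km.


h = 18575.732 km, el = 48.7 deg
d = -R_E*sin(el) + sqrt((R_E*sin(el))^2 + 2*R_E*h + h^2)
d = -6371.0000*sin(0.8499753) + sqrt((6371.0000*0.7512641)^2 + 2*6371.0000*18575.732 + 18575.732^2)
d = 19803.5010 km

19803.5010 km


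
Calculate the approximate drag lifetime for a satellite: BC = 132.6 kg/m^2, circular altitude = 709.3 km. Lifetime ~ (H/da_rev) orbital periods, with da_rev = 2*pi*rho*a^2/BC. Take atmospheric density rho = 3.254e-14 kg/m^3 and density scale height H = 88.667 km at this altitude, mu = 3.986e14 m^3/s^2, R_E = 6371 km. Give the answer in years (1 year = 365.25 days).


a = R_E + alt = 7080.3000 km = 7.0803e+06 m
da_rev = 2*pi*rho*a^2/BC = 2*pi*3.254e-14*(7.0803e+06)^2/132.6 = 0.0772960342 m per revolution
N = H/da_rev = 88667.0000 m / 0.0772960342 m = 1.1471093e+06 revolutions
P = 2*pi*sqrt(a^3/mu) = 5929.0991 s
lifetime = N*P = 1.1471093e+06 * 5929.0991 = 6.8013248e+09 s = 78719.0366 days
years = 78719.0366 / 365.25 = 215.5210 years

215.5210 years


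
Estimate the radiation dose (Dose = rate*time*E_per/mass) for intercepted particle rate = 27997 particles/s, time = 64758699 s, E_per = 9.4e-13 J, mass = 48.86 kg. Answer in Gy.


Total energy deposited = rate * time * E_per
  = 27997 * 64758699 * 9.4e-13 = 1.7043 J
Dose = E_total / mass = 1.7043 / 48.86
Dose = 0.0348806 Gy

0.0349 Gy


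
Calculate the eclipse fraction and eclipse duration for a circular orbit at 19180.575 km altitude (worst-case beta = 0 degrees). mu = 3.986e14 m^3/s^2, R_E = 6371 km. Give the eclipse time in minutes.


r = 25551.5750 km
T = 677.4644 min
Eclipse fraction = arcsin(R_E/r)/pi = arcsin(6371.0000/25551.5750)/pi
= arcsin(0.2493388)/pi = 0.08021329
Eclipse duration = 0.08021329 * 677.4644 = 54.3416 min

54.3416 minutes


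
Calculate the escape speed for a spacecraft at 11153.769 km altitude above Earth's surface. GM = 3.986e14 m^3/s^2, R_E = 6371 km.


r = 6371.0 + 11153.769 = 17524.7690 km = 1.7524769e+07 m
v_esc = sqrt(2*mu/r) = sqrt(2*3.986e14 / 1.7524769e+07)
v_esc = 6744.6201 m/s = 6.7446 km/s

6.7446 km/s


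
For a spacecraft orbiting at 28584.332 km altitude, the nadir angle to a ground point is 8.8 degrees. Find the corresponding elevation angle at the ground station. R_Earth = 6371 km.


r = R_E + alt = 34955.3320 km
Law of sines in the satellite / Earth-center / ground-point triangle:
  sin(nadir)/R_E = sin(90 + el)/r  =>  cos(el) = (r/R_E)*sin(nadir)
cos(el) = (34955.3320 / 6371.0000) * sin(8.8 deg) = 0.839377
el = arccos(0.839377) = 32.9256 deg
(Earth-central angle = 90 - nadir - el = 48.2744 deg)

32.9256 degrees


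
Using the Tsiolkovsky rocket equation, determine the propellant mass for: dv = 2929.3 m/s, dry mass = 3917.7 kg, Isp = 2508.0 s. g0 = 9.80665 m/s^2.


ve = Isp * g0 = 2508.0 * 9.80665 = 24595.078200 m/s
mass ratio = exp(dv/ve) = exp(2929.3/24595.078200) = 1.12648376
m_prop = m_dry * (mr - 1) = 3917.7 * (1.12648376 - 1)
m_prop = 495.5254 kg

495.5254 kg


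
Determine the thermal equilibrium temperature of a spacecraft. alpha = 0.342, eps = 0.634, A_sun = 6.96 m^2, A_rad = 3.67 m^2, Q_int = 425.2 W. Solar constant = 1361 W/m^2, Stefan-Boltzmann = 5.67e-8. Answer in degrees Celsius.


Numerator = alpha*S*A_sun + Q_int = 0.342*1361*6.96 + 425.2 = 3664.8155 W
Denominator = eps*sigma*A_rad = 0.634*5.67e-8*3.67 = 1.3192843e-07 W/K^4
T^4 = 2.7778816e+10 K^4
T = 408.2521 K = 135.1021 C

135.1021 degrees Celsius


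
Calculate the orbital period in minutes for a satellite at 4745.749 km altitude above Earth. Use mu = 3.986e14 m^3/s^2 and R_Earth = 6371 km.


r = 11116.7490 km = 1.1116749e+07 m
T = 2*pi*sqrt(r^3/mu) = 2*pi*sqrt(1.3738313e+21 / 3.986e14)
T = 11664.8168 s = 194.4136 min

194.4136 minutes


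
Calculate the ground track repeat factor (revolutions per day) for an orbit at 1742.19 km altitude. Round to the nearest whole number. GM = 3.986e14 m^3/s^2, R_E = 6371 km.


r = 8.11319e+06 m
T = 2*pi*sqrt(r^3/mu) = 7272.7505 s = 121.2125 min
revs/day = 1440 / 121.2125 = 11.8800
Rounded: 12 revolutions per day

12 revolutions per day


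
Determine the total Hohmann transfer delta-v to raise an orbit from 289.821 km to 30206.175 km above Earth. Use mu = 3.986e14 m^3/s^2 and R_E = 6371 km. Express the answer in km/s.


r1 = 6660.8210 km = 6.660821e+06 m
r2 = 36577.1750 km = 3.6577175e+07 m
dv1 = sqrt(mu/r1)*(sqrt(2*r2/(r1+r2)) - 1) = 2326.3879 m/s
dv2 = sqrt(mu/r2)*(1 - sqrt(2*r1/(r1+r2))) = 1468.7819 m/s
total dv = |dv1| + |dv2| = 2326.3879 + 1468.7819 = 3795.1699 m/s = 3.7952 km/s

3.7952 km/s
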